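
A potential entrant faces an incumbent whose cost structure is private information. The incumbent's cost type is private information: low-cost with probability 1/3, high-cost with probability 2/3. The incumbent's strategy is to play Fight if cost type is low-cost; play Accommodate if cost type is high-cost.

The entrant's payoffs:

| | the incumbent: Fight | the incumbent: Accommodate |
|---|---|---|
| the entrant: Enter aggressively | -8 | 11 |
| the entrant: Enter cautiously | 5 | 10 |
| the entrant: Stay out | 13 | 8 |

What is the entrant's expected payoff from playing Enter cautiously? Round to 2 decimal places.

8.33

E[Enter cautiously] = 1/3·5 + 2/3·10 = 5/3 + 20/3 = 25/3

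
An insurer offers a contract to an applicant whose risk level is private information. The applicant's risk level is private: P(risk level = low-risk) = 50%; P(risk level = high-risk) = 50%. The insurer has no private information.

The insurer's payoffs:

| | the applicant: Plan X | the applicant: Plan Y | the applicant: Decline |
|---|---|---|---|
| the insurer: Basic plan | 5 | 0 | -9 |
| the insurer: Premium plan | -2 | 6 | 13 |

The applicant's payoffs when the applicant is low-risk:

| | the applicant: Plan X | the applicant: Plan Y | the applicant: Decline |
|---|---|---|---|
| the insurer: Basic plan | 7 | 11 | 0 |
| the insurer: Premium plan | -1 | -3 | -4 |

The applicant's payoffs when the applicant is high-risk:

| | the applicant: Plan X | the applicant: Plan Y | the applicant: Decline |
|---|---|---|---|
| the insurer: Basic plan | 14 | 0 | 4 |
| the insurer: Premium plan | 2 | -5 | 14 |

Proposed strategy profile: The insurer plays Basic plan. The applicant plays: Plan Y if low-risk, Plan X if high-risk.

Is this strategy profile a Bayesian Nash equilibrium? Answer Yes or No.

Yes

The insurer plays Basic plan: E[Basic plan] = 0.5·(0) + 0.5·(5) = 2.5; E[Premium plan] = 2. Best-responding. ✓
The applicant (risk level low-risk), facing Basic plan: Plan X gives 7, Plan Y gives 11, Decline gives 0. Proposed Plan Y is best. ✓
The applicant (risk level high-risk), facing Basic plan: Plan X gives 14, Plan Y gives 0, Decline gives 4. Proposed Plan X is best. ✓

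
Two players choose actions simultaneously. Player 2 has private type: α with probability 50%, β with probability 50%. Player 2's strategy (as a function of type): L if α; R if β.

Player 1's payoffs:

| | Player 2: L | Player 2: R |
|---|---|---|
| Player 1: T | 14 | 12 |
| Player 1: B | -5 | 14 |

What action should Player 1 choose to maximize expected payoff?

T

E[T] = 0.5·(14) + 0.5·(12) = 13
E[B] = 0.5·(-5) + 0.5·(14) = 4.5
Best response: T (13 is the largest).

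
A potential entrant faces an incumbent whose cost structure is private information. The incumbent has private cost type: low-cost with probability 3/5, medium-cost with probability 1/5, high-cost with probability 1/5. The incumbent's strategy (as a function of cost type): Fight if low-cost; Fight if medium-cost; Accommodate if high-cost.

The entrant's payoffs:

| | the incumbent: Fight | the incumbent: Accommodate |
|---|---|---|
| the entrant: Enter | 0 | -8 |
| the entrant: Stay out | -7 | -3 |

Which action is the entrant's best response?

E[Enter] = 3/5·(0) + 1/5·(0) + 1/5·(-8) = -8/5
E[Stay out] = 3/5·(-7) + 1/5·(-7) + 1/5·(-3) = -31/5
Best response: Enter (-8/5 is the largest).

Enter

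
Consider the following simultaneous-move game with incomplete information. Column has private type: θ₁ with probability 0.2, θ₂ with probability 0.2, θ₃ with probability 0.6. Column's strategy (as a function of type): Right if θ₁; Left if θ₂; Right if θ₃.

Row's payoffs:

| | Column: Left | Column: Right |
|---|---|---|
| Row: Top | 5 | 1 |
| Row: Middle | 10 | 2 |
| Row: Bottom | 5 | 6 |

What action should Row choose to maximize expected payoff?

Bottom

Compute Row's expected payoff for each action, taking the expectation over Column's type.
E[Top] = 0.2·(1) + 0.2·(5) + 0.6·(1) = 1.8
E[Middle] = 0.2·(2) + 0.2·(10) + 0.6·(2) = 3.6
E[Bottom] = 0.2·(6) + 0.2·(5) + 0.6·(6) = 5.8
Best response: Bottom (5.8 is the largest).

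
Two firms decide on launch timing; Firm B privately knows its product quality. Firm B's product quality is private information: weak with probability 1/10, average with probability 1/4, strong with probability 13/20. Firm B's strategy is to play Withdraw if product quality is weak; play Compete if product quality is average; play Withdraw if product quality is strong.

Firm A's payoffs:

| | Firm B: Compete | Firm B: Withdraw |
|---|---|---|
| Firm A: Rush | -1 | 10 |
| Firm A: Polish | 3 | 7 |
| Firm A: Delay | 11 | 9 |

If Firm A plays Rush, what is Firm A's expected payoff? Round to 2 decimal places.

Take the expectation over Firm B's product quality, weighting each type's action by its prior probability.
E[Rush] = 1/10·10 + 1/4·(-1) + 13/20·10 = 1 + (-1/4) + 13/2 = 29/4

7.25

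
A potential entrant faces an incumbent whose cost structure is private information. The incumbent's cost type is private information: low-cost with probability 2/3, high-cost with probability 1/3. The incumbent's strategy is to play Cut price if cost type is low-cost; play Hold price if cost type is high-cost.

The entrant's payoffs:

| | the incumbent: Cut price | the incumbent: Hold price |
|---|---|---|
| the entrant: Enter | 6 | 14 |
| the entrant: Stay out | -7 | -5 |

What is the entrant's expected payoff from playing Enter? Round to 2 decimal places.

8.67

Take the expectation over the incumbent's cost type, weighting each type's action by its prior probability.
E[Enter] = 2/3·6 + 1/3·14 = 4 + 14/3 = 26/3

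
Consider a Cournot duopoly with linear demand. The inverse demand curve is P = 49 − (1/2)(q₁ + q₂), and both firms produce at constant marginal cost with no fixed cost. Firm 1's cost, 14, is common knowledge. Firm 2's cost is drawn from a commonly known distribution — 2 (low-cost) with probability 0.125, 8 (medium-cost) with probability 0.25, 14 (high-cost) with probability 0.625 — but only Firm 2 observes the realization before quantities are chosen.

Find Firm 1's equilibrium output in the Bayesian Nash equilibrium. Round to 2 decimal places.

Type-c best response for Firm 2: q₂(c) = (49 − c) − q₁/2.
Firm 1 maximizes expected profit; its first-order condition is 49 − q₁ − (1/2)E[q₂] − 14 = 0.
Substituting E[q₂] and solving: E[c₂] = 11, so q₁ = (49 − 2·14 + 11)/(3/2) = 21.3333.

21.33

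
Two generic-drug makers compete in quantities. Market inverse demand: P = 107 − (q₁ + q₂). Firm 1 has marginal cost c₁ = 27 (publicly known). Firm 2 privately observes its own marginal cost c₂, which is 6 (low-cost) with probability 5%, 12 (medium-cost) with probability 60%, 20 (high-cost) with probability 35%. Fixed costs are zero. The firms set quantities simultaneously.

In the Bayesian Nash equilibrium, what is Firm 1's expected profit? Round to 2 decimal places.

Firm 2 with cost c maximizes (107 − (q₁+q₂) − c)·q₂, giving q₂(c) = (107 − c − q₁)/2.
E[c₂] = 0.05·6 + 0.6·12 + 0.35·20 = 14.5
Firm 1's FOC against E[q₂] yields q₁ = (107 − 2·27 + E[c₂])/3 = (107 − 54 + 14.5)/3 = 22.5.
E[P] = 107 − (q₁ + E[q₂]) = 49.5; Firm 1's expected profit = (E[P] − 27)·q₁ = (49.5 − 27)·22.5 = 506.25.

506.25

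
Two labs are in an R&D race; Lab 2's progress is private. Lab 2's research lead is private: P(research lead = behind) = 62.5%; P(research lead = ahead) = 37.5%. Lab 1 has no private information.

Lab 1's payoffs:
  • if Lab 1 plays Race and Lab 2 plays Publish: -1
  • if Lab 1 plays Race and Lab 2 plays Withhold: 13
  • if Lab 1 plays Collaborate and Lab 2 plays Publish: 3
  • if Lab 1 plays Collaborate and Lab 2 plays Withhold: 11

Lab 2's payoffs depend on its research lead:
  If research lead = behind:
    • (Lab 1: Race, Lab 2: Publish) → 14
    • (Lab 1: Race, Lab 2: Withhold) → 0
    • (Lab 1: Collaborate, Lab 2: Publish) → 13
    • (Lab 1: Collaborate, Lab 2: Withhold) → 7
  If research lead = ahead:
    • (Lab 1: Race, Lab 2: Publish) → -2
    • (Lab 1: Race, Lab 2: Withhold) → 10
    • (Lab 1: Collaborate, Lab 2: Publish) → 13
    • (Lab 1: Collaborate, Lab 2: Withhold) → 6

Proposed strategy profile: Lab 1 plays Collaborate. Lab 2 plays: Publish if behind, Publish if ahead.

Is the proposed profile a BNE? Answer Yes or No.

Lab 1 plays Collaborate: E[Collaborate] = 0.625·(3) + 0.375·(3) = 3; E[Race] = -1. Best-responding. ✓
Lab 2 (research lead behind), facing Collaborate: Publish gives 13, Withhold gives 7. Proposed Publish is best. ✓
Lab 2 (research lead ahead), facing Collaborate: Publish gives 13, Withhold gives 6. Proposed Publish is best. ✓

Yes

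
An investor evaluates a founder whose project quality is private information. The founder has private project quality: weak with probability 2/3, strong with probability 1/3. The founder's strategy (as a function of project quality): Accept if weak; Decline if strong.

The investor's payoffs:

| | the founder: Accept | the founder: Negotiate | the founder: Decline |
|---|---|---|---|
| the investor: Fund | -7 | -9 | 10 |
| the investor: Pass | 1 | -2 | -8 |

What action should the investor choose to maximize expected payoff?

Fund

E[Fund] = 2/3·(-7) + 1/3·(10) = -4/3
E[Pass] = 2/3·(1) + 1/3·(-8) = -2
Best response: Fund (-4/3 is the largest).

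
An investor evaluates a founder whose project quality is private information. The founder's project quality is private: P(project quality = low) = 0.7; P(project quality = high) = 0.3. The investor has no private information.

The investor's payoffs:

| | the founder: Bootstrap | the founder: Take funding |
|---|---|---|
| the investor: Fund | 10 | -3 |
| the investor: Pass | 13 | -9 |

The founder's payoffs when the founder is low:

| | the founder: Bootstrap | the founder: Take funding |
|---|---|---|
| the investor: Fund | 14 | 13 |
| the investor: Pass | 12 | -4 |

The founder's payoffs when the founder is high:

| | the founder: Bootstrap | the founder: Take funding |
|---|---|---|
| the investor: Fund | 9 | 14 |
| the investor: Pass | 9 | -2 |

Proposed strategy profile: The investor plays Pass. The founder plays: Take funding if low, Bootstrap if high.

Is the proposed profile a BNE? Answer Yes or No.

A profile is a BNE iff every type of every player is best-responding given beliefs about the other side.
The investor plays Pass: E[Pass] = 0.7·(-9) + 0.3·(13) = -2.4; E[Fund] = 0.9. Not best-responding. ✗
The founder (project quality low), facing Pass: Bootstrap gives 12, Take funding gives -4. Proposed Take funding is not best — profitable deviation exists. ✗
The founder (project quality high), facing Pass: Bootstrap gives 9, Take funding gives -2. Proposed Bootstrap is best. ✓

No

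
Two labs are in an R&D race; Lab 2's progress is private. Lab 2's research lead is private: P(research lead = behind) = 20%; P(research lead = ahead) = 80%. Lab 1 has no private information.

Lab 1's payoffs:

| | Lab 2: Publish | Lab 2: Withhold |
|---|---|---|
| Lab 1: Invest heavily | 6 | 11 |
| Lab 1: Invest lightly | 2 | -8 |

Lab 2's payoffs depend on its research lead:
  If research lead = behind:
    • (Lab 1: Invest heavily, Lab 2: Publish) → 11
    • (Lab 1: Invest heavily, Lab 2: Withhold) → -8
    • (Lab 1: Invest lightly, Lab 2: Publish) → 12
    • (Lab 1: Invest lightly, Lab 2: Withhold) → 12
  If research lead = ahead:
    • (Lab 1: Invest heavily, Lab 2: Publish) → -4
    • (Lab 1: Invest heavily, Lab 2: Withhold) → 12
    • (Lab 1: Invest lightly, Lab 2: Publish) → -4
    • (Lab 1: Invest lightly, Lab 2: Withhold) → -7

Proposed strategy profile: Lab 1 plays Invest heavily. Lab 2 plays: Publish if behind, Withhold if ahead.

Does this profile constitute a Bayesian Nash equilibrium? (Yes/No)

Lab 1 plays Invest heavily: E[Invest heavily] = 0.2·(6) + 0.8·(11) = 10; E[Invest lightly] = -6. Best-responding. ✓
Lab 2 (research lead behind), facing Invest heavily: Publish gives 11, Withhold gives -8. Proposed Publish is best. ✓
Lab 2 (research lead ahead), facing Invest heavily: Publish gives -4, Withhold gives 12. Proposed Withhold is best. ✓

Yes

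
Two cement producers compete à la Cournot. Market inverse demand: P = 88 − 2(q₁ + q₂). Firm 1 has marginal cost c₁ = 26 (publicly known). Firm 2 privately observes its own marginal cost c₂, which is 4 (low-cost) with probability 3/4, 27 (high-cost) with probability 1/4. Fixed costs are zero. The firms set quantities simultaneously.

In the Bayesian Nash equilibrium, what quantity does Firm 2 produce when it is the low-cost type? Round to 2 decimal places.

Firm 2 with cost c maximizes (88 − 2(q₁+q₂) − c)·q₂, giving q₂(c) = (88 − c − 2q₁)/4.
E[c₂] = 3/4·4 + 1/4·27 = 9.75
Firm 1's FOC against E[q₂] yields q₁ = (88 − 2·26 + E[c₂])/6 = (88 − 52 + 9.75)/6 = 7.625.
q₂(low-cost) = (88 − 4 − 2·7.625)/4 = 17.1875.

17.19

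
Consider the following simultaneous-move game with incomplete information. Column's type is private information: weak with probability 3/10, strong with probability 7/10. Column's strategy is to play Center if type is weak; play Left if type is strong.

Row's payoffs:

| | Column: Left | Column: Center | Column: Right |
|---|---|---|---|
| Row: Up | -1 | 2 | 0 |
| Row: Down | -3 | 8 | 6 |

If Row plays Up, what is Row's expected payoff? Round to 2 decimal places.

-0.10

E[Up] = 3/10·2 + 7/10·(-1) = 3/5 + (-7/10) = -1/10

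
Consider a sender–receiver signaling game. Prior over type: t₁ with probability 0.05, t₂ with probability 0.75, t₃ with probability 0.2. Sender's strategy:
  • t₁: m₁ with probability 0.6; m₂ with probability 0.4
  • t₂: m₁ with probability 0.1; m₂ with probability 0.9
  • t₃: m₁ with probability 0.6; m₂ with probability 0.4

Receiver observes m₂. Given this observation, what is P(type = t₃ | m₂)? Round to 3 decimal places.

P(m₂) = 0.05·0.4 + 0.75·0.9 + 0.2·0.4 = 0.775
P(t₃ | m₂) = (0.2·0.4) / 0.775 = 0.08 / 0.775 = 0.103226

0.103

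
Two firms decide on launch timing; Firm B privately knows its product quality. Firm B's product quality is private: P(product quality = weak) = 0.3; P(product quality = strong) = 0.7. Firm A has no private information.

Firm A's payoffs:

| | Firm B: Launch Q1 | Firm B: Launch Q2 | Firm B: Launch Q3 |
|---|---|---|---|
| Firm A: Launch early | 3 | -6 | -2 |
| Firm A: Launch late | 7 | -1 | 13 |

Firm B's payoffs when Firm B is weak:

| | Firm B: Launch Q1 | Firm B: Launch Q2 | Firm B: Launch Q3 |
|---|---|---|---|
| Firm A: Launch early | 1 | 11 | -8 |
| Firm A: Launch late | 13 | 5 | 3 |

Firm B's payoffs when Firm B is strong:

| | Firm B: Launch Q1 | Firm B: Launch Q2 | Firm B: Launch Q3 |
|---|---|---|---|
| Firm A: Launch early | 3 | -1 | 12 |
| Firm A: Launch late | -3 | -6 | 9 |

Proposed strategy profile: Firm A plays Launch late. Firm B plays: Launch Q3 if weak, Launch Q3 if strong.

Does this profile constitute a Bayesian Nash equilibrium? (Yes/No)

Firm A plays Launch late: E[Launch late] = 0.3·(13) + 0.7·(13) = 13; E[Launch early] = -2. Best-responding. ✓
Firm B (product quality weak), facing Launch late: Launch Q1 gives 13, Launch Q2 gives 5, Launch Q3 gives 3. Proposed Launch Q3 is not best — profitable deviation exists. ✗
Firm B (product quality strong), facing Launch late: Launch Q1 gives -3, Launch Q2 gives -6, Launch Q3 gives 9. Proposed Launch Q3 is best. ✓

No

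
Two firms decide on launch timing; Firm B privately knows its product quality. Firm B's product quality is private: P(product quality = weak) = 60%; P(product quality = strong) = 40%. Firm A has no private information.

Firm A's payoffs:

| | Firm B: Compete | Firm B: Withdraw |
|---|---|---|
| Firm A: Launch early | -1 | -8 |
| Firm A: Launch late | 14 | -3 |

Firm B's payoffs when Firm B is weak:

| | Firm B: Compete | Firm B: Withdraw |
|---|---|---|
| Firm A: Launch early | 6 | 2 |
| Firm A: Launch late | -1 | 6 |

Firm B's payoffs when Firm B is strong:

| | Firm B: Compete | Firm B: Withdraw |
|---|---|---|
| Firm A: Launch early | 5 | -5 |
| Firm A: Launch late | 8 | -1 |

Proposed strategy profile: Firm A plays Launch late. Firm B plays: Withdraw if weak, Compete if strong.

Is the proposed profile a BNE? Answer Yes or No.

Yes

Firm A plays Launch late: E[Launch late] = 0.6·(-3) + 0.4·(14) = 3.8; E[Launch early] = -5.2. Best-responding. ✓
Firm B (product quality weak), facing Launch late: Compete gives -1, Withdraw gives 6. Proposed Withdraw is best. ✓
Firm B (product quality strong), facing Launch late: Compete gives 8, Withdraw gives -1. Proposed Compete is best. ✓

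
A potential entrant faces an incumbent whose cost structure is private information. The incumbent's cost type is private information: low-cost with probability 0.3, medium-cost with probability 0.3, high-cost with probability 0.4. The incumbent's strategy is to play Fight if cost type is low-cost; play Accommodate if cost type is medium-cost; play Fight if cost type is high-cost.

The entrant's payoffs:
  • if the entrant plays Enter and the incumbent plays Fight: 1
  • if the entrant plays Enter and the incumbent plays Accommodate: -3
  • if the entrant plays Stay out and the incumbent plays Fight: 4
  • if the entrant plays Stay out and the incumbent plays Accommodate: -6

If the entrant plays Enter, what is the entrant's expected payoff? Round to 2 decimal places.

-0.20

Take the expectation over the incumbent's cost type, weighting each type's action by its prior probability.
E[Enter] = 0.3·1 + 0.3·(-3) + 0.4·1 = 0.3 + (-0.9) + 0.4 = -0.2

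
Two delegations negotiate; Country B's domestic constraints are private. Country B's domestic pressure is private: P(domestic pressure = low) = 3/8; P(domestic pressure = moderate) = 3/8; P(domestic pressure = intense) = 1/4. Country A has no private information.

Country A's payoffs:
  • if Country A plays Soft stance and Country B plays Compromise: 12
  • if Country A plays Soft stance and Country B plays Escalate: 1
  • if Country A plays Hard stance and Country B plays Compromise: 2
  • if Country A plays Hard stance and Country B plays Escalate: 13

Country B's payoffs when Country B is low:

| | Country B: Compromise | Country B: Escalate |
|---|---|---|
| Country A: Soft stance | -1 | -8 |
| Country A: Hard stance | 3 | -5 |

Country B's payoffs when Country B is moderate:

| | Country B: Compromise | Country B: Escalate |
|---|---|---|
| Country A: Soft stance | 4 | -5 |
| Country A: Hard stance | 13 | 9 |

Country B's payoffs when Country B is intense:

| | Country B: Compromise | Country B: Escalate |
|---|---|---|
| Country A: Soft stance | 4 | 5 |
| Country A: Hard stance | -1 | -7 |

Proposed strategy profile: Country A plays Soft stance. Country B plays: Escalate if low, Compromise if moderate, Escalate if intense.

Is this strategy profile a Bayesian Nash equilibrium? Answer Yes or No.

Country A plays Soft stance: E[Soft stance] = 3/8·(1) + 3/8·(12) + 1/4·(1) = 41/8; E[Hard stance] = 71/8. Not best-responding. ✗
Country B (domestic pressure low), facing Soft stance: Compromise gives -1, Escalate gives -8. Proposed Escalate is not best — profitable deviation exists. ✗
Country B (domestic pressure moderate), facing Soft stance: Compromise gives 4, Escalate gives -5. Proposed Compromise is best. ✓
Country B (domestic pressure intense), facing Soft stance: Compromise gives 4, Escalate gives 5. Proposed Escalate is best. ✓

No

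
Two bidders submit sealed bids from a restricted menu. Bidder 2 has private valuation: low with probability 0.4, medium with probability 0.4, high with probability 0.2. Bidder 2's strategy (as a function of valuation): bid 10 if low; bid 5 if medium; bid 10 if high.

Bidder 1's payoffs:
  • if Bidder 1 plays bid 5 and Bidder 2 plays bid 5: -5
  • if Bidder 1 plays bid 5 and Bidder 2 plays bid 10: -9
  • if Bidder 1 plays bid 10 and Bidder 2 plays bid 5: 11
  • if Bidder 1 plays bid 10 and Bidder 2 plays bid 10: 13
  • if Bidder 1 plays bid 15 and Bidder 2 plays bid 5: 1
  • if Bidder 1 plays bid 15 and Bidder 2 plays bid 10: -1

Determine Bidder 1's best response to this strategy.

bid 10

E[bid 5] = 0.4·(-9) + 0.4·(-5) + 0.2·(-9) = -7.4
E[bid 10] = 0.4·(13) + 0.4·(11) + 0.2·(13) = 12.2
E[bid 15] = 0.4·(-1) + 0.4·(1) + 0.2·(-1) = -0.2
Best response: bid 10 (12.2 is the largest).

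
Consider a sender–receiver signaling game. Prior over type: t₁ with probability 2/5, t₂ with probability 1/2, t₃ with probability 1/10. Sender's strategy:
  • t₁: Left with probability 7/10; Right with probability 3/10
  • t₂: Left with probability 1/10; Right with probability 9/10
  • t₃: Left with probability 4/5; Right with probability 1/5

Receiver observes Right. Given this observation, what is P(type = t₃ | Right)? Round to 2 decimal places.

P(Right) = (2/5)·(3/10) + (1/2)·(9/10) + (1/10)·(1/5) = 59/100
P(t₃ | Right) = ((1/10)·(1/5)) / (59/100) = (1/50) / (59/100) = 2/59

0.03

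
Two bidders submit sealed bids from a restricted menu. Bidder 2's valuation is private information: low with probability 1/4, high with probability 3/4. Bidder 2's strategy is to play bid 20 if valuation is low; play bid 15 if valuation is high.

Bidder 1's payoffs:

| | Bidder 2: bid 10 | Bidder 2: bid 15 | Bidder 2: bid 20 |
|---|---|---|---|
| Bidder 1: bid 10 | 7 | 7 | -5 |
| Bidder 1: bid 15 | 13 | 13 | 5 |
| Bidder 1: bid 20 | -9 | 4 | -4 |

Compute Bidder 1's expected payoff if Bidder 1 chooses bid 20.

2

Take the expectation over Bidder 2's valuation, weighting each type's action by its prior probability.
E[bid 20] = 1/4·(-4) + 3/4·4 = (-1) + 3 = 2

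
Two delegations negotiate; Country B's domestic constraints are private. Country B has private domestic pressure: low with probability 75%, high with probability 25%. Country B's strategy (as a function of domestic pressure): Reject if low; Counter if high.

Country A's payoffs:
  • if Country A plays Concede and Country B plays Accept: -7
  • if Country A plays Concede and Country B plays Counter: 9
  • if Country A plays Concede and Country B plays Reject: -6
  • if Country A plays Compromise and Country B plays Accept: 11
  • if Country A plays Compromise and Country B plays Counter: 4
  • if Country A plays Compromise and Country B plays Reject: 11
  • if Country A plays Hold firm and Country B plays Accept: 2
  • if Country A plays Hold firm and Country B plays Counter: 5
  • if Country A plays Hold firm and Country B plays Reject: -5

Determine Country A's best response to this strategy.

E[Concede] = 0.75·(-6) + 0.25·(9) = -2.25
E[Compromise] = 0.75·(11) + 0.25·(4) = 9.25
E[Hold firm] = 0.75·(-5) + 0.25·(5) = -2.5
Best response: Compromise (9.25 is the largest).

Compromise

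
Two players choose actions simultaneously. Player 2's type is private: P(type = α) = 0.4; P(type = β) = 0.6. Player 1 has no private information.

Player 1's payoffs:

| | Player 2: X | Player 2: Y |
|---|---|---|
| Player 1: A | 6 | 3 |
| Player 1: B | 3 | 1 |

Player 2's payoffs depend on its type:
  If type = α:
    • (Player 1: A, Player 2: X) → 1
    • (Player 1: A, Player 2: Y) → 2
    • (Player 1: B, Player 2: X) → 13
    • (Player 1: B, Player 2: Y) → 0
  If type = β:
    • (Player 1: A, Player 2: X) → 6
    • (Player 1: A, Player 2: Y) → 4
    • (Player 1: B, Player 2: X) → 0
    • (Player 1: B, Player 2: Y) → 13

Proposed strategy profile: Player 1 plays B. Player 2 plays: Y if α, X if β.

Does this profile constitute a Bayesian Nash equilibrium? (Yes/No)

A profile is a BNE iff every type of every player is best-responding given beliefs about the other side.
Player 1 plays B: E[B] = 0.4·(1) + 0.6·(3) = 2.2; E[A] = 4.8. Not best-responding. ✗
Player 2 (type α), facing B: X gives 13, Y gives 0. Proposed Y is not best — profitable deviation exists. ✗
Player 2 (type β), facing B: X gives 0, Y gives 13. Proposed X is not best — profitable deviation exists. ✗

No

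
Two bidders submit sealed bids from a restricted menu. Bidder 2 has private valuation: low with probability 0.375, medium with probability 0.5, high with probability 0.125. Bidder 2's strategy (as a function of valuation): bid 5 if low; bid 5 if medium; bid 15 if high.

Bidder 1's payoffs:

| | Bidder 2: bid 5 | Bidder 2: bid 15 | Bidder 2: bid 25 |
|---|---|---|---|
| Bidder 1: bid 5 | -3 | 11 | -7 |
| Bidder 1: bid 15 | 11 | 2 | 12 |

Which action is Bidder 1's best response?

bid 15

E[bid 5] = 0.375·(-3) + 0.5·(-3) + 0.125·(11) = -1.25
E[bid 15] = 0.375·(11) + 0.5·(11) + 0.125·(2) = 9.875
Best response: bid 15 (9.875 is the largest).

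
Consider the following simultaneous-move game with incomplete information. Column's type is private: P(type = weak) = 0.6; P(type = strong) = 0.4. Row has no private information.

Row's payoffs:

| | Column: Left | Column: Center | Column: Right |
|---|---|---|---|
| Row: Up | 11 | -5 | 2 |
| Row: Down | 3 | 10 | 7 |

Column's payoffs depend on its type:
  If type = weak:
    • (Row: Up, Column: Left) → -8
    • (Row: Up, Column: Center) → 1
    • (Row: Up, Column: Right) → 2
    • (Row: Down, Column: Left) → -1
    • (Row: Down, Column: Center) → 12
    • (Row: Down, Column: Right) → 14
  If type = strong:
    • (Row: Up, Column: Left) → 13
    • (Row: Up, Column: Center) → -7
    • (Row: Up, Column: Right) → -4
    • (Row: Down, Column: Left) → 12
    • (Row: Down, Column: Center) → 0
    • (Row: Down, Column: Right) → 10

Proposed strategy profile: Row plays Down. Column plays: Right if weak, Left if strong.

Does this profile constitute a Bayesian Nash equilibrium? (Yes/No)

A profile is a BNE iff every type of every player is best-responding given beliefs about the other side.
Row plays Down: E[Down] = 0.6·(7) + 0.4·(3) = 5.4; E[Up] = 5.6. Not best-responding. ✗
Column (type weak), facing Down: Left gives -1, Center gives 12, Right gives 14. Proposed Right is best. ✓
Column (type strong), facing Down: Left gives 12, Center gives 0, Right gives 10. Proposed Left is best. ✓

No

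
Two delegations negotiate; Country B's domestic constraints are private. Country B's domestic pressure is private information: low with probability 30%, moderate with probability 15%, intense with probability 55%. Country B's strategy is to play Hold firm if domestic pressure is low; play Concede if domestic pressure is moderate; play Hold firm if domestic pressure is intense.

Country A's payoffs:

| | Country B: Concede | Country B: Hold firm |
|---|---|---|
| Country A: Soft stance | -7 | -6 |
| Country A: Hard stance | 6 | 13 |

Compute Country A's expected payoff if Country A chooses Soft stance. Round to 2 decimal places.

E[Soft stance] = 0.3·(-6) + 0.15·(-7) + 0.55·(-6) = (-1.8) + (-1.05) + (-3.3) = -6.15

-6.15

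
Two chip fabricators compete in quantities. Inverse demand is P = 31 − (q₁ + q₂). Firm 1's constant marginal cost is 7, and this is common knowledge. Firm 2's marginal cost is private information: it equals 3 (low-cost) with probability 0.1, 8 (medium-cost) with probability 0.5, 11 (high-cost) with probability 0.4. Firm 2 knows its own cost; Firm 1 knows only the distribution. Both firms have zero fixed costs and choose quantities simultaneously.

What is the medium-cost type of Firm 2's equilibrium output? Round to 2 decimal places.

Firm 2 with cost c maximizes (31 − (q₁+q₂) − c)·q₂, giving q₂(c) = (31 − c − q₁)/2.
E[c₂] = 0.1·3 + 0.5·8 + 0.4·11 = 8.7
Firm 1's FOC against E[q₂] yields q₁ = (31 − 2·7 + E[c₂])/3 = (31 − 14 + 8.7)/3 = 8.56667.
q₂(medium-cost) = (31 − 8 − 8.56667)/2 = 7.21667.

7.22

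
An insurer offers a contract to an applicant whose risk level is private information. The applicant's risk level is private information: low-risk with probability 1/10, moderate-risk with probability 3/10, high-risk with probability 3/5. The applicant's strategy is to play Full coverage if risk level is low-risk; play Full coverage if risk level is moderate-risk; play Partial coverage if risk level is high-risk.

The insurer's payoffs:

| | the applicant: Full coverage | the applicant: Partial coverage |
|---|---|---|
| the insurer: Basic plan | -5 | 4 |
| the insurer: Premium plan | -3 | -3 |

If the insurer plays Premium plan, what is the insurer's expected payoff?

Take the expectation over the applicant's risk level, weighting each type's action by its prior probability.
E[Premium plan] = 1/10·(-3) + 3/10·(-3) + 3/5·(-3) = (-3/10) + (-9/10) + (-9/5) = -3

-3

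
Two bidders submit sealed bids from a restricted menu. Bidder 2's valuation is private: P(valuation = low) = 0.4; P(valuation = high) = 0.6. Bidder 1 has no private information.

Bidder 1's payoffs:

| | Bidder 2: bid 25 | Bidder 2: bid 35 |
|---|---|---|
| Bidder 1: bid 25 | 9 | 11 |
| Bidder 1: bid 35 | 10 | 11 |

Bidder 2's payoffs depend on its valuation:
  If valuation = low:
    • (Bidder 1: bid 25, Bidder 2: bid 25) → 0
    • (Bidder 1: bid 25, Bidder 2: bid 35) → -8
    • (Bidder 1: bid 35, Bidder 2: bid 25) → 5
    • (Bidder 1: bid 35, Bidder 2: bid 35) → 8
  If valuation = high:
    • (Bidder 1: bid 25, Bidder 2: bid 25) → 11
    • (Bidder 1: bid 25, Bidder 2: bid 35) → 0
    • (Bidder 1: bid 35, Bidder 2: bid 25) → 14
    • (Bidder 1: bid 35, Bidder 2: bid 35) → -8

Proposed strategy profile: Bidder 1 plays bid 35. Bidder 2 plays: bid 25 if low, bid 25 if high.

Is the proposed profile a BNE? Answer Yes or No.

A profile is a BNE iff every type of every player is best-responding given beliefs about the other side.
Bidder 1 plays bid 35: E[bid 35] = 0.4·(10) + 0.6·(10) = 10; E[bid 25] = 9. Best-responding. ✓
Bidder 2 (valuation low), facing bid 35: bid 25 gives 5, bid 35 gives 8. Proposed bid 25 is not best — profitable deviation exists. ✗
Bidder 2 (valuation high), facing bid 35: bid 25 gives 14, bid 35 gives -8. Proposed bid 25 is best. ✓

No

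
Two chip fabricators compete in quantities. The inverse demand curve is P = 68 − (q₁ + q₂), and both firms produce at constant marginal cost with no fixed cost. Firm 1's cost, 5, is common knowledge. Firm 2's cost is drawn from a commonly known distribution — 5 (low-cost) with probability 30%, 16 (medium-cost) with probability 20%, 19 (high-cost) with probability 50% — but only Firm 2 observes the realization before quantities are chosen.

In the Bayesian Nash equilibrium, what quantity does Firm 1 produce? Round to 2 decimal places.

Firm 2 with cost c maximizes (68 − (q₁+q₂) − c)·q₂, giving q₂(c) = (68 − c − q₁)/2.
E[c₂] = 0.3·5 + 0.2·16 + 0.5·19 = 14.2
Firm 1's FOC against E[q₂] yields q₁ = (68 − 2·5 + E[c₂])/3 = (68 − 10 + 14.2)/3 = 24.0667.

24.07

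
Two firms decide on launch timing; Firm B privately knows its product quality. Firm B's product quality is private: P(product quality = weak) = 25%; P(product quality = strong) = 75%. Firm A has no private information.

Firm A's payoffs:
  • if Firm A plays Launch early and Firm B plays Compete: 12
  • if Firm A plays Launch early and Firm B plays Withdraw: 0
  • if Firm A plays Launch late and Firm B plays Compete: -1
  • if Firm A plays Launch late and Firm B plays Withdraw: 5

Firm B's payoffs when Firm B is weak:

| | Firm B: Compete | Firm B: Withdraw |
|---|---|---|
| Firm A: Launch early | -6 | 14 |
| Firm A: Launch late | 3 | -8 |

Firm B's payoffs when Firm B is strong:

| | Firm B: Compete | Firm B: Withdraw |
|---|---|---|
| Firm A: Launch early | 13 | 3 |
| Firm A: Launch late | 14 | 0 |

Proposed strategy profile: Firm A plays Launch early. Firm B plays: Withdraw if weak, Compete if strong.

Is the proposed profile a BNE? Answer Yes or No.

Yes

A profile is a BNE iff every type of every player is best-responding given beliefs about the other side.
Firm A plays Launch early: E[Launch early] = 0.25·(0) + 0.75·(12) = 9; E[Launch late] = 0.5. Best-responding. ✓
Firm B (product quality weak), facing Launch early: Compete gives -6, Withdraw gives 14. Proposed Withdraw is best. ✓
Firm B (product quality strong), facing Launch early: Compete gives 13, Withdraw gives 3. Proposed Compete is best. ✓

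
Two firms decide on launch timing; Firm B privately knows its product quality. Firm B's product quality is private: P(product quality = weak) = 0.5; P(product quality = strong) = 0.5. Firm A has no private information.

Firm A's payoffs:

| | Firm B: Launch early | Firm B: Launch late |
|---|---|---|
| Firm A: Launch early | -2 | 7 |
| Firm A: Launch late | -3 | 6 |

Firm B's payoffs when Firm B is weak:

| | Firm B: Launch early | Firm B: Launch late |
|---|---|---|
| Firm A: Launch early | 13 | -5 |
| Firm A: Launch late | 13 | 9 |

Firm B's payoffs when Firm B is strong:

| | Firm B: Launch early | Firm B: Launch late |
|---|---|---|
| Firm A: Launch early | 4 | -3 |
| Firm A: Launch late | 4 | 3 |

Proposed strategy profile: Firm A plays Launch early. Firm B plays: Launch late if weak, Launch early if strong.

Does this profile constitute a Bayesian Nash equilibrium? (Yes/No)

No

A profile is a BNE iff every type of every player is best-responding given beliefs about the other side.
Firm A plays Launch early: E[Launch early] = 0.5·(7) + 0.5·(-2) = 2.5; E[Launch late] = 1.5. Best-responding. ✓
Firm B (product quality weak), facing Launch early: Launch early gives 13, Launch late gives -5. Proposed Launch late is not best — profitable deviation exists. ✗
Firm B (product quality strong), facing Launch early: Launch early gives 4, Launch late gives -3. Proposed Launch early is best. ✓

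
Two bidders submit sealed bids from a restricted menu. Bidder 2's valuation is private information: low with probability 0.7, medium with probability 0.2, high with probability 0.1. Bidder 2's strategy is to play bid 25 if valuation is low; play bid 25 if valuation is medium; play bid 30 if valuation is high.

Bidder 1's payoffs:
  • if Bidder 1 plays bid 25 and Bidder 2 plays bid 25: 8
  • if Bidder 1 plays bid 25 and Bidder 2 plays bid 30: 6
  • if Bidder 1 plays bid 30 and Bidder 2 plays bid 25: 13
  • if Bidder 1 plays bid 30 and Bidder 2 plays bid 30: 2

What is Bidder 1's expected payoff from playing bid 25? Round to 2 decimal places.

E[bid 25] = 0.7·8 + 0.2·8 + 0.1·6 = 5.6 + 1.6 + 0.6 = 7.8

7.80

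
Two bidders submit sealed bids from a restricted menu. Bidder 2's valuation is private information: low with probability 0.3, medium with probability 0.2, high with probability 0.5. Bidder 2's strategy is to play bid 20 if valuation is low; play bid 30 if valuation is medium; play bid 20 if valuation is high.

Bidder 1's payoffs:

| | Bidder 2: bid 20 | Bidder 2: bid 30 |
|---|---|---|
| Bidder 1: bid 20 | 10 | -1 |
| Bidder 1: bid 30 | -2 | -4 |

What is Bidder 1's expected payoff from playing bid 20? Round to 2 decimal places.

7.80

E[bid 20] = 0.3·10 + 0.2·(-1) + 0.5·10 = 3 + (-0.2) + 5 = 7.8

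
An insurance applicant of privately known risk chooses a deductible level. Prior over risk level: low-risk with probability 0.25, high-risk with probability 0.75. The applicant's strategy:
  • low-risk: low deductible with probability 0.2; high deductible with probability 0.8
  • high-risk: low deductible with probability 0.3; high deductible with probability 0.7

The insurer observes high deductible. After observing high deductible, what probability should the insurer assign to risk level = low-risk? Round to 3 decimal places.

0.276

P(high deductible) = 0.25·0.8 + 0.75·0.7 = 0.725
P(low-risk | high deductible) = (0.25·0.8) / 0.725 = 0.2 / 0.725 = 0.275862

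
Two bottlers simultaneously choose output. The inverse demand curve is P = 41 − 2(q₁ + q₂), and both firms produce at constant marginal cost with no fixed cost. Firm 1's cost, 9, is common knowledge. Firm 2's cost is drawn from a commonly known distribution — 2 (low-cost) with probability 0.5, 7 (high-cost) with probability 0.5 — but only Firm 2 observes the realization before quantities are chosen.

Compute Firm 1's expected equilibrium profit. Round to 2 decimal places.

42.01

Type-c best response for Firm 2: q₂(c) = (41 − c)/4 − q₁/2.
Firm 1 maximizes expected profit; its first-order condition is 41 − 4q₁ − 2E[q₂] − 9 = 0.
Substituting E[q₂] and solving: E[c₂] = 4.5, so q₁ = (41 − 2·9 + 4.5)/6 = 4.58333.
E[P] = 41 − 2·(q₁ + E[q₂]) = 18.1667; Firm 1's expected profit = (E[P] − 9)·q₁ = (18.1667 − 9)·4.58333 = 42.0139.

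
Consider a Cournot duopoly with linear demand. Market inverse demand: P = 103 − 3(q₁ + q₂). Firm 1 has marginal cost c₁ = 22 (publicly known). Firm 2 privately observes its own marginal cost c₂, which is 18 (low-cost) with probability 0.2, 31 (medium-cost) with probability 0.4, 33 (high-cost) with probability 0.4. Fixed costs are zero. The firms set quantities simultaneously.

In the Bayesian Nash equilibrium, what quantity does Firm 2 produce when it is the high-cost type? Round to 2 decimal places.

6.77

Each type of Firm 2 best-responds to q₁; Firm 1 best-responds to the expected q₂ over Firm 2's types.
Firm 2 with cost c maximizes (103 − 3(q₁+q₂) − c)·q₂, giving q₂(c) = (103 − c − 3q₁)/6.
E[c₂] = 0.2·18 + 0.4·31 + 0.4·33 = 29.2
Firm 1's FOC against E[q₂] yields q₁ = (103 − 2·22 + E[c₂])/9 = (103 − 44 + 29.2)/9 = 9.8.
q₂(high-cost) = (103 − 33 − 3·9.8)/6 = 6.76667.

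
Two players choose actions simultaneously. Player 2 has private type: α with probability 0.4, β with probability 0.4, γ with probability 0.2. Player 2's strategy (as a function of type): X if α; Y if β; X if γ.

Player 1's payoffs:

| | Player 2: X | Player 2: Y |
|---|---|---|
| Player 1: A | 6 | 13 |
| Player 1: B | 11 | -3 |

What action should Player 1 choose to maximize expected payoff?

A

E[A] = 0.4·(6) + 0.4·(13) + 0.2·(6) = 8.8
E[B] = 0.4·(11) + 0.4·(-3) + 0.2·(11) = 5.4
Best response: A (8.8 is the largest).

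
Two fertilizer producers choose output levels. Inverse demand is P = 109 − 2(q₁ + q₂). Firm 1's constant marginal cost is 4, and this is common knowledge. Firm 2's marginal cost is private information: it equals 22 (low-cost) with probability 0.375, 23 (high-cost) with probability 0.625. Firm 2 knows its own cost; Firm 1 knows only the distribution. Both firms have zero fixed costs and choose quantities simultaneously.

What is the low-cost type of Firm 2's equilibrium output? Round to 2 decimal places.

Type-c best response for Firm 2: q₂(c) = (109 − c)/4 − q₁/2.
Firm 1 maximizes expected profit; its first-order condition is 109 − 4q₁ − 2E[q₂] − 4 = 0.
Substituting E[q₂] and solving: E[c₂] = 22.625, so q₁ = (109 − 2·4 + 22.625)/6 = 20.6042.
q₂(low-cost) = (109 − 22 − 2·20.6042)/4 = 11.4479.

11.45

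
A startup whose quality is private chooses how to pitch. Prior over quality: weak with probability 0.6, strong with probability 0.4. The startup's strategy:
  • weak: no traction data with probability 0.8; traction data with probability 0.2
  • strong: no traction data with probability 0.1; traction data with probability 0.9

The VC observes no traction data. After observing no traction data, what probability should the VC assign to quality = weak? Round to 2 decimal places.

0.92

P(no traction data) = 0.6·0.8 + 0.4·0.1 = 0.52
P(weak | no traction data) = (0.6·0.8) / 0.52 = 0.48 / 0.52 = 0.923077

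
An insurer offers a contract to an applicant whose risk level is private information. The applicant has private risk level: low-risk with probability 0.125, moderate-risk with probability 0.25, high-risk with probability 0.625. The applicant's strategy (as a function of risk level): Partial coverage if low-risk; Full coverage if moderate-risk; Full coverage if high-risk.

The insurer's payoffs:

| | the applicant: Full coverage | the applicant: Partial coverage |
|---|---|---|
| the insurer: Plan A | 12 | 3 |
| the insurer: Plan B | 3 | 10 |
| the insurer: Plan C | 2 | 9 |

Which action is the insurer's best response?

Compute the insurer's expected payoff for each action, taking the expectation over the applicant's type.
E[Plan A] = 0.125·(3) + 0.25·(12) + 0.625·(12) = 10.875
E[Plan B] = 0.125·(10) + 0.25·(3) + 0.625·(3) = 3.875
E[Plan C] = 0.125·(9) + 0.25·(2) + 0.625·(2) = 2.875
Best response: Plan A (10.875 is the largest).

Plan A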